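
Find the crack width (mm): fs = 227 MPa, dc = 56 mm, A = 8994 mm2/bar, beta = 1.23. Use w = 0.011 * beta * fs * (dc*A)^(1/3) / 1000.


w = 0.011 * beta * fs * (dc * A)^(1/3) / 1000
= 0.011 * 1.23 * 227 * (56 * 8994)^(1/3) / 1000
= 0.244 mm

0.244


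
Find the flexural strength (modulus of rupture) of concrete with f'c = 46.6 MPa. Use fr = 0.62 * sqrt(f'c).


fr = 0.62 * sqrt(46.6)
= 4.232 MPa

4.232


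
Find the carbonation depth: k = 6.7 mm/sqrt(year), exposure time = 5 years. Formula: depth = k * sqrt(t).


depth = k * sqrt(t)
= 6.7 * sqrt(5)
= 14.98 mm

14.98


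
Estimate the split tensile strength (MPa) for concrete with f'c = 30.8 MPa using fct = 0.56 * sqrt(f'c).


fct = 0.56 * sqrt(30.8)
= 0.56 * 5.55
= 3.108 MPa

3.108


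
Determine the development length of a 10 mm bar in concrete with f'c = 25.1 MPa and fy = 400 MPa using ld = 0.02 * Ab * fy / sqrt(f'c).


Ab = pi * 10^2 / 4 = 78.54 mm2
ld = 0.02 * 78.54 * 400 / sqrt(25.1)
= 125.4 mm

125.4


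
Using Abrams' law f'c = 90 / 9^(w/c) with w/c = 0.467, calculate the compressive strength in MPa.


f'c = 90 / 9^0.467
= 90 / 2.79
= 32.26 MPa

32.26


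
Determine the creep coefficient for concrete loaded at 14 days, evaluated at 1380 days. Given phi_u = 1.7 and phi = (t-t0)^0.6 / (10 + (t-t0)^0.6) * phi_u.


dt = 1380 - 14 = 1366
phi = 1366^0.6 / (10 + 1366^0.6) * 1.7
= 1.503

1.503


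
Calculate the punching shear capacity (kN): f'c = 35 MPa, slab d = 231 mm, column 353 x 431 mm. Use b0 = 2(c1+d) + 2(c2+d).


b0 = 2*(353 + 231) + 2*(431 + 231) = 2492 mm
Vc = 0.33 * sqrt(35) * 2492 * 231 / 1000
= 1123.85 kN

1123.85


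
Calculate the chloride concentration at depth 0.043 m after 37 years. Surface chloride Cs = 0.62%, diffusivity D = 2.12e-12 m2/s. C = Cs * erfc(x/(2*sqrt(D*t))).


t_seconds = 37 * 365.25 * 24 * 3600 = 1167631200.0 s
arg = 0.043 / (2 * sqrt(2.12e-12 * 1167631200.0))
= 0.4321
erfc(0.4321) = 0.5411
C = 0.62 * 0.5411 = 0.3355%

0.3355


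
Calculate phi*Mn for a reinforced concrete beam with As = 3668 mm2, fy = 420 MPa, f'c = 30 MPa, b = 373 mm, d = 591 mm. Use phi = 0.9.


a = As * fy / (0.85 * f'c * b)
= 3668 * 420 / (0.85 * 30 * 373)
= 161.9681 mm
Mn = As * fy * (d - a/2) / 10^6
= 785.7101 kN-m
phi*Mn = 0.9 * 785.7101 = 707.14 kN-m

707.14


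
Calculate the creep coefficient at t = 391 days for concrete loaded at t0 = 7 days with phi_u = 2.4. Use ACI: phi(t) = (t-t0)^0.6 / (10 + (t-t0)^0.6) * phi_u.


dt = 391 - 7 = 384
phi = 384^0.6 / (10 + 384^0.6) * 2.4
= 1.873

1.873


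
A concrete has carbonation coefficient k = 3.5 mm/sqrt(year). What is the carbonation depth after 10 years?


depth = k * sqrt(t)
= 3.5 * sqrt(10)
= 11.07 mm

11.07


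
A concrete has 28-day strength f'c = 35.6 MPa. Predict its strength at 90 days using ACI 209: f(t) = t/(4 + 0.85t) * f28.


f(90) = 90 / (4 + 0.85 * 90) * 35.6
= 90 / 80.5 * 35.6
= 39.8 MPa

39.8


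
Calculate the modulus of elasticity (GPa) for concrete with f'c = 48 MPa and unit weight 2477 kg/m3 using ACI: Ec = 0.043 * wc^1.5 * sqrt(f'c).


Ec = 0.043 * 2477^1.5 * sqrt(48) / 1000
= 36.73 GPa

36.73


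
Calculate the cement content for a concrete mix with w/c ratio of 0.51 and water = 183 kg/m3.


Cement = water / (w/c)
= 183 / 0.51
= 358.8 kg/m3

358.8


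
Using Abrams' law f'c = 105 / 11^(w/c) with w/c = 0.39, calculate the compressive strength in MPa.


f'c = 105 / 11^0.39
= 105 / 2.548
= 41.21 MPa

41.21


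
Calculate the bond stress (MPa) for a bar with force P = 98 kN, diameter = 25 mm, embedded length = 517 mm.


u = P / (pi * db * ld)
= 98 * 1000 / (pi * 25 * 517)
= 2.413 MPa

2.413


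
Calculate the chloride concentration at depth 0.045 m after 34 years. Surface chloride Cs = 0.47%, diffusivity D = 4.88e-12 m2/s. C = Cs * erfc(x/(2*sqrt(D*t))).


t_seconds = 34 * 365.25 * 24 * 3600 = 1072958400.0 s
arg = 0.045 / (2 * sqrt(4.88e-12 * 1072958400.0))
= 0.3109
erfc(0.3109) = 0.6601
C = 0.47 * 0.6601 = 0.3103%

0.3103


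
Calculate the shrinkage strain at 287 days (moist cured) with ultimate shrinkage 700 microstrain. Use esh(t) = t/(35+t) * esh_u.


esh(287) = 287 / (35 + 287) * 700
= 287 / 322 * 700
= 623.9 microstrain

623.9


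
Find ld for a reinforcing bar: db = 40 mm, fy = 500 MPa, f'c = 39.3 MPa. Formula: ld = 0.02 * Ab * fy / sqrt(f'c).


Ab = pi * 40^2 / 4 = 1256.637 mm2
ld = 0.02 * 1256.637 * 500 / sqrt(39.3)
= 2004.5 mm

2004.5


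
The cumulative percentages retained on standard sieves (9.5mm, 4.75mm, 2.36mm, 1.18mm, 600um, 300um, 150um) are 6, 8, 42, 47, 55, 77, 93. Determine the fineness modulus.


FM = sum(cumulative % retained) / 100
= 328 / 100
= 3.28

3.28


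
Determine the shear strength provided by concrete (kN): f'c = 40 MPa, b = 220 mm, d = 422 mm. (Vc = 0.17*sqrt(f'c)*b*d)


Vc = 0.17 * sqrt(40) * 220 * 422 / 1000
= 99.82 kN

99.82


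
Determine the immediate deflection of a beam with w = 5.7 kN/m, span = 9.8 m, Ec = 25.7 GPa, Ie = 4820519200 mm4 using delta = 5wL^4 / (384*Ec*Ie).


Convert: L = 9.8 m = 9800 mm, Ec = 25.7 GPa = 25700 MPa
delta = 5 * 5.7 * 9800^4 / (384 * 25700 * 4820519200)
= 5.53 mm

5.53


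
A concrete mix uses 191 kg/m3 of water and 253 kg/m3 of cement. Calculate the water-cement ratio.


w/c = water / cement
w/c = 191 / 253 = 0.755

0.755


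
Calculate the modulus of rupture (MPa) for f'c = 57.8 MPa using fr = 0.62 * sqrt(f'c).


fr = 0.62 * sqrt(57.8)
= 4.714 MPa

4.714


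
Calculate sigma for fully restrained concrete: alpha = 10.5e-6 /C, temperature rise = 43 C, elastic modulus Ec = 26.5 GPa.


sigma = alpha * dT * Ec
= 10.5e-6 * 43 * 26.5 * 1000
= 11.965 MPa

11.965


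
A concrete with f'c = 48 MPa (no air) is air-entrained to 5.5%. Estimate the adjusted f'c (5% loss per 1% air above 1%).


Strength loss = (5.5 - 1) * 5 = 22.5%
f'c = 48 * (1 - 22.5/100)
= 37.2 MPa

37.2


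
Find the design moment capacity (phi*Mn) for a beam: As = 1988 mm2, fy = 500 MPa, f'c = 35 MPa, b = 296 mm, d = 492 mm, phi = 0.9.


a = As * fy / (0.85 * f'c * b)
= 1988 * 500 / (0.85 * 35 * 296)
= 112.8776 mm
Mn = As * fy * (d - a/2) / 10^6
= 432.9478 kN-m
phi*Mn = 0.9 * 432.9478 = 389.65 kN-m

389.65


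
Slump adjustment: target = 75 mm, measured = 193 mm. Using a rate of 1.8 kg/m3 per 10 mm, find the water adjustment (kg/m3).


Difference = 75 - 193 = -118 mm
Water adjustment = -118 * 1.8 / 10 = -21.2 kg/m3

-21.2


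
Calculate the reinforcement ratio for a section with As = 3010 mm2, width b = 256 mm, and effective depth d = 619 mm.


rho = As / (b * d)
= 3010 / (256 * 619)
= 0.019

0.019


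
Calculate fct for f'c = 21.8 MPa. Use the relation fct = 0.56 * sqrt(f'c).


fct = 0.56 * sqrt(21.8)
= 0.56 * 4.669
= 2.615 MPa

2.615


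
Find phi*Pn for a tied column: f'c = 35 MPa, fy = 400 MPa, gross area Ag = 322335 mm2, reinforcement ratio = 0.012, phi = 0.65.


Ast = rho * Ag = 0.012 * 322335 = 3868.02 mm2
phi*Pn = 0.65 * 0.80 * (0.85 * 35 * (322335 - 3868.02) + 400 * 3868.02) / 1000
= 5731.23 kN

5731.23


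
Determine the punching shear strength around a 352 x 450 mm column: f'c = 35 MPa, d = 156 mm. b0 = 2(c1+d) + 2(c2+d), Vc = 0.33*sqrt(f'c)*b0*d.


b0 = 2*(352 + 156) + 2*(450 + 156) = 2228 mm
Vc = 0.33 * sqrt(35) * 2228 * 156 / 1000
= 678.56 kN

678.56


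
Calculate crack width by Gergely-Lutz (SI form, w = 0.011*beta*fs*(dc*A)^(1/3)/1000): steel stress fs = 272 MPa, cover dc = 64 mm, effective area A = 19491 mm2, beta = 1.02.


w = 0.011 * beta * fs * (dc * A)^(1/3) / 1000
= 0.011 * 1.02 * 272 * (64 * 19491)^(1/3) / 1000
= 0.329 mm

0.329


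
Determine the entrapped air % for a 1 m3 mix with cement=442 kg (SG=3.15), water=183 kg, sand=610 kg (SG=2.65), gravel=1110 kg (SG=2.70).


Vol cement = 442 / (3.15 * 1000) = 0.140317 m3
Vol water = 183 / 1000 = 0.183 m3
Vol sand = 610 / (2.65 * 1000) = 0.230189 m3
Vol gravel = 1110 / (2.70 * 1000) = 0.411111 m3
Total solid + water volume = 0.964617 m3
Air = (1 - 0.964617) * 100 = 3.54%

3.54


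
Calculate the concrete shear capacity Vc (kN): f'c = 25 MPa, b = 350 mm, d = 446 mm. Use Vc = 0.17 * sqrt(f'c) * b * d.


Vc = 0.17 * sqrt(25) * 350 * 446 / 1000
= 132.69 kN

132.69


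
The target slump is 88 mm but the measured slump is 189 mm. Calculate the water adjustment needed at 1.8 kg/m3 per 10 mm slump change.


Difference = 88 - 189 = -101 mm
Water adjustment = -101 * 1.8 / 10 = -18.2 kg/m3

-18.2


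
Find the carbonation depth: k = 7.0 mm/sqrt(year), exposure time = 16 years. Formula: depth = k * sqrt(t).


depth = k * sqrt(t)
= 7.0 * sqrt(16)
= 28.0 mm

28.0


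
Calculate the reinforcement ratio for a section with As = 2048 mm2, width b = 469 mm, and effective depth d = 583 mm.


rho = As / (b * d)
= 2048 / (469 * 583)
= 0.0075

0.0075


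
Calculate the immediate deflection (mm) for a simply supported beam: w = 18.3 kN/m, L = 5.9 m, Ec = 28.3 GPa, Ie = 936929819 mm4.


Convert: L = 5.9 m = 5900 mm, Ec = 28.3 GPa = 28300 MPa
delta = 5 * 18.3 * 5900^4 / (384 * 28300 * 936929819)
= 10.89 mm

10.89


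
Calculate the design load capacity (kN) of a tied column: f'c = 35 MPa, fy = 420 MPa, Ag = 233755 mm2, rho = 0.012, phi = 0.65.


Ast = rho * Ag = 0.012 * 233755 = 2805.06 mm2
phi*Pn = 0.65 * 0.80 * (0.85 * 35 * (233755 - 2805.06) + 420 * 2805.06) / 1000
= 4185.42 kN

4185.42


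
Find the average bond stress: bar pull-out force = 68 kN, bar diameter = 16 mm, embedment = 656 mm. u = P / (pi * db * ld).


u = P / (pi * db * ld)
= 68 * 1000 / (pi * 16 * 656)
= 2.062 MPa

2.062


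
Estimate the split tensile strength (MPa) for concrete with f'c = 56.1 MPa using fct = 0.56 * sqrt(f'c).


fct = 0.56 * sqrt(56.1)
= 0.56 * 7.49
= 4.194 MPa

4.194


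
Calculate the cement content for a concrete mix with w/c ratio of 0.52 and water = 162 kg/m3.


Cement = water / (w/c)
= 162 / 0.52
= 311.5 kg/m3

311.5


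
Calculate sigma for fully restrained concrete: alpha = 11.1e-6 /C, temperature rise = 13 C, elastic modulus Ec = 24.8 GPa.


sigma = alpha * dT * Ec
= 11.1e-6 * 13 * 24.8 * 1000
= 3.579 MPa

3.579


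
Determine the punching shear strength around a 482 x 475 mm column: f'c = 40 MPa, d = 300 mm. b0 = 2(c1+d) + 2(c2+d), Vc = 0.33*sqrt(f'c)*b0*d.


b0 = 2*(482 + 300) + 2*(475 + 300) = 3114 mm
Vc = 0.33 * sqrt(40) * 3114 * 300 / 1000
= 1949.77 kN

1949.77


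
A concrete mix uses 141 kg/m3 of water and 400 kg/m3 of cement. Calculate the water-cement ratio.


w/c = water / cement
w/c = 141 / 400 = 0.352

0.352


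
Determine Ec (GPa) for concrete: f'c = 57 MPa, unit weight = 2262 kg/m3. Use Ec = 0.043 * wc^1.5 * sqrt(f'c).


Ec = 0.043 * 2262^1.5 * sqrt(57) / 1000
= 34.93 GPa

34.93


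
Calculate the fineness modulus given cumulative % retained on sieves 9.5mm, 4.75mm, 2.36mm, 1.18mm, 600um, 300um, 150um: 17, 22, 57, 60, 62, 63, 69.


FM = sum(cumulative % retained) / 100
= 350 / 100
= 3.5

3.5


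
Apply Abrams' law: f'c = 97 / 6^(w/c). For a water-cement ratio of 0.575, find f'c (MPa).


f'c = 97 / 6^0.575
= 97 / 2.802
= 34.62 MPa

34.62


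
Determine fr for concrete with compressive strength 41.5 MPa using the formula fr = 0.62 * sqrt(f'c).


fr = 0.62 * sqrt(41.5)
= 3.994 MPa

3.994


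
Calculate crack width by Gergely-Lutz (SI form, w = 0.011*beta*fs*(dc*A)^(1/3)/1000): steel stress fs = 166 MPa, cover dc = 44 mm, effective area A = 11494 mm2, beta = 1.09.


w = 0.011 * beta * fs * (dc * A)^(1/3) / 1000
= 0.011 * 1.09 * 166 * (44 * 11494)^(1/3) / 1000
= 0.159 mm

0.159


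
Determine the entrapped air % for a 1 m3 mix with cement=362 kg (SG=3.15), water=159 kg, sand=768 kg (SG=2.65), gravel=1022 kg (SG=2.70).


Vol cement = 362 / (3.15 * 1000) = 0.114921 m3
Vol water = 159 / 1000 = 0.159 m3
Vol sand = 768 / (2.65 * 1000) = 0.289811 m3
Vol gravel = 1022 / (2.70 * 1000) = 0.378519 m3
Total solid + water volume = 0.94225 m3
Air = (1 - 0.94225) * 100 = 5.77%

5.77


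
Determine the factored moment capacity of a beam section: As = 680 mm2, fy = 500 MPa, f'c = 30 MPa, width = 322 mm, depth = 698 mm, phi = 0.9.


a = As * fy / (0.85 * f'c * b)
= 680 * 500 / (0.85 * 30 * 322)
= 41.4079 mm
Mn = As * fy * (d - a/2) / 10^6
= 230.2807 kN-m
phi*Mn = 0.9 * 230.2807 = 207.25 kN-m

207.25


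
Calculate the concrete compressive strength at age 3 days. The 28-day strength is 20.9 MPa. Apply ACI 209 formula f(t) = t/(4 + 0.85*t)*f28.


f(3) = 3 / (4 + 0.85 * 3) * 20.9
= 3 / 6.55 * 20.9
= 9.57 MPa

9.57


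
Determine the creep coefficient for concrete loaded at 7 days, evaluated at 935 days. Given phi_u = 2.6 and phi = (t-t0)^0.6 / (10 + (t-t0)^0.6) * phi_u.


dt = 935 - 7 = 928
phi = 928^0.6 / (10 + 928^0.6) * 2.6
= 2.23

2.23


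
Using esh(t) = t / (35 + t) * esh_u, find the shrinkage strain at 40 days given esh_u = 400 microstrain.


esh(40) = 40 / (35 + 40) * 400
= 40 / 75 * 400
= 213.3 microstrain

213.3


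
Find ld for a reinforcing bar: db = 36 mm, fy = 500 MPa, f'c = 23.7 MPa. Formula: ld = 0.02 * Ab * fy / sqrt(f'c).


Ab = pi * 36^2 / 4 = 1017.876 mm2
ld = 0.02 * 1017.876 * 500 / sqrt(23.7)
= 2090.8 mm

2090.8


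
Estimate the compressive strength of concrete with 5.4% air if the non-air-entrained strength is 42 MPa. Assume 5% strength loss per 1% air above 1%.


Strength loss = (5.4 - 1) * 5 = 22.0%
f'c = 42 * (1 - 22.0/100)
= 32.76 MPa

32.76


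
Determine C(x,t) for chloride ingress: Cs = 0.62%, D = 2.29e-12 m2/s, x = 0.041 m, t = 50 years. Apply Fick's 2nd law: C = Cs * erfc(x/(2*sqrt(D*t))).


t_seconds = 50 * 365.25 * 24 * 3600 = 1577880000.0 s
arg = 0.041 / (2 * sqrt(2.29e-12 * 1577880000.0))
= 0.341
erfc(0.341) = 0.6296
C = 0.62 * 0.6296 = 0.3903%

0.3903


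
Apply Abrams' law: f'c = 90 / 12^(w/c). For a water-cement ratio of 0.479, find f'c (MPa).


f'c = 90 / 12^0.479
= 90 / 3.288
= 27.37 MPa

27.37


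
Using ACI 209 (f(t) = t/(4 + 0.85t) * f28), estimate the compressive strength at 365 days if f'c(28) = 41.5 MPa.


f(365) = 365 / (4 + 0.85 * 365) * 41.5
= 365 / 314.25 * 41.5
= 48.2 MPa

48.2


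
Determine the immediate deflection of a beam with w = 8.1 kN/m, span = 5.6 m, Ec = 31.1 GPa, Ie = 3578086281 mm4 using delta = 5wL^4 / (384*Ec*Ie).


Convert: L = 5.6 m = 5600 mm, Ec = 31.1 GPa = 31100 MPa
delta = 5 * 8.1 * 5600^4 / (384 * 31100 * 3578086281)
= 0.93 mm

0.93


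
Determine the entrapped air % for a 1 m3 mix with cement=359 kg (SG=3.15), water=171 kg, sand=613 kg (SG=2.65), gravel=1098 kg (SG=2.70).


Vol cement = 359 / (3.15 * 1000) = 0.113968 m3
Vol water = 171 / 1000 = 0.171 m3
Vol sand = 613 / (2.65 * 1000) = 0.231321 m3
Vol gravel = 1098 / (2.70 * 1000) = 0.406667 m3
Total solid + water volume = 0.922956 m3
Air = (1 - 0.922956) * 100 = 7.7%

7.7


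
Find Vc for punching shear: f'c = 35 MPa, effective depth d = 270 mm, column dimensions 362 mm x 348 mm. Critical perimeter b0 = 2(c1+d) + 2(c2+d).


b0 = 2*(362 + 270) + 2*(348 + 270) = 2500 mm
Vc = 0.33 * sqrt(35) * 2500 * 270 / 1000
= 1317.81 kN

1317.81


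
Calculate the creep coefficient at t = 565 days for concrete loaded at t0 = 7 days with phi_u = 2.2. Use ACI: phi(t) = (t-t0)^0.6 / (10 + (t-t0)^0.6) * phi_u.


dt = 565 - 7 = 558
phi = 558^0.6 / (10 + 558^0.6) * 2.2
= 1.796

1.796


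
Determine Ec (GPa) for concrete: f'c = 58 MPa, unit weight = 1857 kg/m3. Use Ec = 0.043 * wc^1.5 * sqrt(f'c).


Ec = 0.043 * 1857^1.5 * sqrt(58) / 1000
= 26.21 GPa

26.21


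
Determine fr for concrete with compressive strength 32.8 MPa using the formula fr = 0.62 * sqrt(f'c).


fr = 0.62 * sqrt(32.8)
= 3.551 MPa

3.551


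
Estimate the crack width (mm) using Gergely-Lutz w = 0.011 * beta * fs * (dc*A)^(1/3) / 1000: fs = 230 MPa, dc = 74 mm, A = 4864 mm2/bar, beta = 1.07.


w = 0.011 * beta * fs * (dc * A)^(1/3) / 1000
= 0.011 * 1.07 * 230 * (74 * 4864)^(1/3) / 1000
= 0.193 mm

0.193


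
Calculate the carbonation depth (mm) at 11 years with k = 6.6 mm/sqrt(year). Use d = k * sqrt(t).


depth = k * sqrt(t)
= 6.6 * sqrt(11)
= 21.89 mm

21.89


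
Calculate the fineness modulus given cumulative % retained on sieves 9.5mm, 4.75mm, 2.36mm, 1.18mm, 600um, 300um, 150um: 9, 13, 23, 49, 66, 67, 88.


FM = sum(cumulative % retained) / 100
= 315 / 100
= 3.15

3.15


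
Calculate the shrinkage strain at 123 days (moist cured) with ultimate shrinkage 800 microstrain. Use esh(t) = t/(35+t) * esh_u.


esh(123) = 123 / (35 + 123) * 800
= 123 / 158 * 800
= 622.8 microstrain

622.8


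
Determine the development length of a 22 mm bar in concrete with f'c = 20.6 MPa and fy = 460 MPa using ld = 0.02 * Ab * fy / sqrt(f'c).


Ab = pi * 22^2 / 4 = 380.133 mm2
ld = 0.02 * 380.133 * 460 / sqrt(20.6)
= 770.5 mm

770.5


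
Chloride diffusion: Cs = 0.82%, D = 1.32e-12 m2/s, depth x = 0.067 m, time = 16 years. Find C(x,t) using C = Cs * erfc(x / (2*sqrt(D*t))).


t_seconds = 16 * 365.25 * 24 * 3600 = 504921600.0 s
arg = 0.067 / (2 * sqrt(1.32e-12 * 504921600.0))
= 1.2976
erfc(1.2976) = 0.0665
C = 0.82 * 0.0665 = 0.0545%

0.0545


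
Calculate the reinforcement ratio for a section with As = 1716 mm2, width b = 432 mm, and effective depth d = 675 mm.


rho = As / (b * d)
= 1716 / (432 * 675)
= 0.0059

0.0059


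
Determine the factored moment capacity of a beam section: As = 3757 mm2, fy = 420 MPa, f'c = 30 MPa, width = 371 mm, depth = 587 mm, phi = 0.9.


a = As * fy / (0.85 * f'c * b)
= 3757 * 420 / (0.85 * 30 * 371)
= 166.7925 mm
Mn = As * fy * (d - a/2) / 10^6
= 794.6565 kN-m
phi*Mn = 0.9 * 794.6565 = 715.19 kN-m

715.19


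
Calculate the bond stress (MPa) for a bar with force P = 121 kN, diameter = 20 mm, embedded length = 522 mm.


u = P / (pi * db * ld)
= 121 * 1000 / (pi * 20 * 522)
= 3.689 MPa

3.689


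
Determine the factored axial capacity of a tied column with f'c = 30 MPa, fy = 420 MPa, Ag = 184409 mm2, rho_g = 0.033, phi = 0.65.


Ast = rho * Ag = 0.033 * 184409 = 6085.497 mm2
phi*Pn = 0.65 * 0.80 * (0.85 * 30 * (184409 - 6085.497) + 420 * 6085.497) / 1000
= 3693.64 kN

3693.64


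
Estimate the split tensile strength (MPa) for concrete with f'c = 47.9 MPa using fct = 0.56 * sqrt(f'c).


fct = 0.56 * sqrt(47.9)
= 0.56 * 6.921
= 3.876 MPa

3.876


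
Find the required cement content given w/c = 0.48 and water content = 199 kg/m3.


Cement = water / (w/c)
= 199 / 0.48
= 414.6 kg/m3

414.6


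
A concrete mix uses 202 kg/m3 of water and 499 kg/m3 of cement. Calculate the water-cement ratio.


w/c = water / cement
w/c = 202 / 499 = 0.405

0.405


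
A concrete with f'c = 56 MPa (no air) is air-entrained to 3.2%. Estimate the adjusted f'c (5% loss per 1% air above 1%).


Strength loss = (3.2 - 1) * 5 = 11.0%
f'c = 56 * (1 - 11.0/100)
= 49.84 MPa

49.84


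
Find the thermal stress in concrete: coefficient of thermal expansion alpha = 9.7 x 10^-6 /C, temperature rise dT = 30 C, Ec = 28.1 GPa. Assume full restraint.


sigma = alpha * dT * Ec
= 9.7e-6 * 30 * 28.1 * 1000
= 8.177 MPa

8.177


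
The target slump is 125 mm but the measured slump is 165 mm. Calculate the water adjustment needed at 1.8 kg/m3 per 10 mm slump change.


Difference = 125 - 165 = -40 mm
Water adjustment = -40 * 1.8 / 10 = -7.2 kg/m3

-7.2


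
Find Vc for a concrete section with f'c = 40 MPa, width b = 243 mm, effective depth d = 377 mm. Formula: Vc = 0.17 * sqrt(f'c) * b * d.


Vc = 0.17 * sqrt(40) * 243 * 377 / 1000
= 98.5 kN

98.5


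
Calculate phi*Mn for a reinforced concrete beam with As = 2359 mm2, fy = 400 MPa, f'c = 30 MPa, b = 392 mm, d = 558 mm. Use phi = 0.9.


a = As * fy / (0.85 * f'c * b)
= 2359 * 400 / (0.85 * 30 * 392)
= 94.3978 mm
Mn = As * fy * (d - a/2) / 10^6
= 481.9919 kN-m
phi*Mn = 0.9 * 481.9919 = 433.79 kN-m

433.79


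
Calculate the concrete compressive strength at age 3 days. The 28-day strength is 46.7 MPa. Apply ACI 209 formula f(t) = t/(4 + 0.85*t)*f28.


f(3) = 3 / (4 + 0.85 * 3) * 46.7
= 3 / 6.55 * 46.7
= 21.39 MPa

21.39


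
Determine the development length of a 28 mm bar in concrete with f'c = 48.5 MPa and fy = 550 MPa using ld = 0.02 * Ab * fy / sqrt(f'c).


Ab = pi * 28^2 / 4 = 615.752 mm2
ld = 0.02 * 615.752 * 550 / sqrt(48.5)
= 972.6 mm

972.6


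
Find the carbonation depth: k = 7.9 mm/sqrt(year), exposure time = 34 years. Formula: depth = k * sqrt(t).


depth = k * sqrt(t)
= 7.9 * sqrt(34)
= 46.06 mm

46.06


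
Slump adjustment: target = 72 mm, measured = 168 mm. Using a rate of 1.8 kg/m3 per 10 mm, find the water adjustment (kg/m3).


Difference = 72 - 168 = -96 mm
Water adjustment = -96 * 1.8 / 10 = -17.3 kg/m3

-17.3


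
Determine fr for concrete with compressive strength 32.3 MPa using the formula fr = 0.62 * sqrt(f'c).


fr = 0.62 * sqrt(32.3)
= 3.524 MPa

3.524


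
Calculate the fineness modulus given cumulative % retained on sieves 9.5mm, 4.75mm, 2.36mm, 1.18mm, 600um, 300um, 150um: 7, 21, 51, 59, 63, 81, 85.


FM = sum(cumulative % retained) / 100
= 367 / 100
= 3.67

3.67


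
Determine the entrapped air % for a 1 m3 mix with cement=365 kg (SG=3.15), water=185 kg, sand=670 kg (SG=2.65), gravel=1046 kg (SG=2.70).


Vol cement = 365 / (3.15 * 1000) = 0.115873 m3
Vol water = 185 / 1000 = 0.185 m3
Vol sand = 670 / (2.65 * 1000) = 0.25283 m3
Vol gravel = 1046 / (2.70 * 1000) = 0.387407 m3
Total solid + water volume = 0.941111 m3
Air = (1 - 0.941111) * 100 = 5.89%

5.89


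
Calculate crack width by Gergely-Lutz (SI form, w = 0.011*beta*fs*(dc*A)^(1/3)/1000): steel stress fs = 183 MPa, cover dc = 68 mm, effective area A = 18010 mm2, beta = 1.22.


w = 0.011 * beta * fs * (dc * A)^(1/3) / 1000
= 0.011 * 1.22 * 183 * (68 * 18010)^(1/3) / 1000
= 0.263 mm

0.263


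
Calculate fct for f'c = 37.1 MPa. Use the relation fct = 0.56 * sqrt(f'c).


fct = 0.56 * sqrt(37.1)
= 0.56 * 6.091
= 3.411 MPa

3.411


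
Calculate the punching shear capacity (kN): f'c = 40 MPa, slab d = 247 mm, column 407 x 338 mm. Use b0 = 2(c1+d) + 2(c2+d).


b0 = 2*(407 + 247) + 2*(338 + 247) = 2478 mm
Vc = 0.33 * sqrt(40) * 2478 * 247 / 1000
= 1277.44 kN

1277.44


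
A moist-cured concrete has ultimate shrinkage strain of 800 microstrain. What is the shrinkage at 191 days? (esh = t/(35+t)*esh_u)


esh(191) = 191 / (35 + 191) * 800
= 191 / 226 * 800
= 676.1 microstrain

676.1


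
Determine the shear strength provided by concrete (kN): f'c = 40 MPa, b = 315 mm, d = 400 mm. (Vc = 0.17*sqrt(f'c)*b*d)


Vc = 0.17 * sqrt(40) * 315 * 400 / 1000
= 135.47 kN

135.47


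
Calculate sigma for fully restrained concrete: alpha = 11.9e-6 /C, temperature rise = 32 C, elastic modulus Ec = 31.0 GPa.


sigma = alpha * dT * Ec
= 11.9e-6 * 32 * 31.0 * 1000
= 11.805 MPa

11.805


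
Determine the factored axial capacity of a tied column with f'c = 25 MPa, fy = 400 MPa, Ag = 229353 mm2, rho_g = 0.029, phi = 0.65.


Ast = rho * Ag = 0.029 * 229353 = 6651.237 mm2
phi*Pn = 0.65 * 0.80 * (0.85 * 25 * (229353 - 6651.237) + 400 * 6651.237) / 1000
= 3844.31 kN

3844.31


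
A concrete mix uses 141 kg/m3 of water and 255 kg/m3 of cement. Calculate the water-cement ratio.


w/c = water / cement
w/c = 141 / 255 = 0.553

0.553


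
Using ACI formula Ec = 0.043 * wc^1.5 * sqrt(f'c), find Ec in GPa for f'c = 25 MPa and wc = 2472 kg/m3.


Ec = 0.043 * 2472^1.5 * sqrt(25) / 1000
= 26.42 GPa

26.42


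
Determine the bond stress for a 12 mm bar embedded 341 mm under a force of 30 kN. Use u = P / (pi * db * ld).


u = P / (pi * db * ld)
= 30 * 1000 / (pi * 12 * 341)
= 2.334 MPa

2.334


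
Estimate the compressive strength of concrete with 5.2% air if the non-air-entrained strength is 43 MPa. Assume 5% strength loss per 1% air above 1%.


Strength loss = (5.2 - 1) * 5 = 21.0%
f'c = 43 * (1 - 21.0/100)
= 33.97 MPa

33.97


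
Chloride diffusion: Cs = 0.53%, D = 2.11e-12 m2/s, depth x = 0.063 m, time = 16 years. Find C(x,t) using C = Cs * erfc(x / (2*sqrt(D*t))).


t_seconds = 16 * 365.25 * 24 * 3600 = 504921600.0 s
arg = 0.063 / (2 * sqrt(2.11e-12 * 504921600.0))
= 0.9651
erfc(0.9651) = 0.1723
C = 0.53 * 0.1723 = 0.0913%

0.0913


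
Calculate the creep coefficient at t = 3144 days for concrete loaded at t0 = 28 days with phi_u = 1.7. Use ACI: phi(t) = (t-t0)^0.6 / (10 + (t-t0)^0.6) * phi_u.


dt = 3144 - 28 = 3116
phi = 3116^0.6 / (10 + 3116^0.6) * 1.7
= 1.574

1.574


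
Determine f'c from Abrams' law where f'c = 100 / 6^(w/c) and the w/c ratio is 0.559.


f'c = 100 / 6^0.559
= 100 / 2.723
= 36.73 MPa

36.73


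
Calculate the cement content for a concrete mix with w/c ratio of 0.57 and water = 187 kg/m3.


Cement = water / (w/c)
= 187 / 0.57
= 328.1 kg/m3

328.1


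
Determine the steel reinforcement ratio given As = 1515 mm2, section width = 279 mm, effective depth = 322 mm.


rho = As / (b * d)
= 1515 / (279 * 322)
= 0.0169

0.0169


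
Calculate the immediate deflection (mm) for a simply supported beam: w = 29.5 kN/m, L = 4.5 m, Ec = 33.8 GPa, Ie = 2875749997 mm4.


Convert: L = 4.5 m = 4500 mm, Ec = 33.8 GPa = 33800 MPa
delta = 5 * 29.5 * 4500^4 / (384 * 33800 * 2875749997)
= 1.62 mm

1.62


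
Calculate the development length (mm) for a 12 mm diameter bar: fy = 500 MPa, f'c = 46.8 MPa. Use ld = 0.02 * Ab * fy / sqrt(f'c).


Ab = pi * 12^2 / 4 = 113.097 mm2
ld = 0.02 * 113.097 * 500 / sqrt(46.8)
= 165.3 mm

165.3


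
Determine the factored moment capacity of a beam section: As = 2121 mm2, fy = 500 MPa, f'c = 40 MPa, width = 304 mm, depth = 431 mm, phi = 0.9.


a = As * fy / (0.85 * f'c * b)
= 2121 * 500 / (0.85 * 40 * 304)
= 102.6026 mm
Mn = As * fy * (d - a/2) / 10^6
= 402.6705 kN-m
phi*Mn = 0.9 * 402.6705 = 362.4 kN-m

362.4


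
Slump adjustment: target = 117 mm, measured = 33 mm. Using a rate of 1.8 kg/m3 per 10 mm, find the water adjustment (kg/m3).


Difference = 117 - 33 = 84 mm
Water adjustment = 84 * 1.8 / 10 = 15.1 kg/m3

15.1


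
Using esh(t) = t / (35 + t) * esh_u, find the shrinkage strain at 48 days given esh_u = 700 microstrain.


esh(48) = 48 / (35 + 48) * 700
= 48 / 83 * 700
= 404.8 microstrain

404.8


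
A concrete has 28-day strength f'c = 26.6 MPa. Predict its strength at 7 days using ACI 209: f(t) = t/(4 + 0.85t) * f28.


f(7) = 7 / (4 + 0.85 * 7) * 26.6
= 7 / 9.95 * 26.6
= 18.71 MPa

18.71


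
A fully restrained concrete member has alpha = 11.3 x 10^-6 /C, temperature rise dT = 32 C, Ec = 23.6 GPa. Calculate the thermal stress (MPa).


sigma = alpha * dT * Ec
= 11.3e-6 * 32 * 23.6 * 1000
= 8.534 MPa

8.534


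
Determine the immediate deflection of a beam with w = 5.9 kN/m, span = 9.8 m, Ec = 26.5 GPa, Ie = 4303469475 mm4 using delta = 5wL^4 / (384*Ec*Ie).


Convert: L = 9.8 m = 9800 mm, Ec = 26.5 GPa = 26500 MPa
delta = 5 * 5.9 * 9800^4 / (384 * 26500 * 4303469475)
= 6.21 mm

6.21


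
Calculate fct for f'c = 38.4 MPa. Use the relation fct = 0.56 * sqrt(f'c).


fct = 0.56 * sqrt(38.4)
= 0.56 * 6.197
= 3.47 MPa

3.47


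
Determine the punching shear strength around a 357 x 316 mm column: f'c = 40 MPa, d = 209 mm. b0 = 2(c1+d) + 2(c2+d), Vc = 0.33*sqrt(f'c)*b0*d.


b0 = 2*(357 + 209) + 2*(316 + 209) = 2182 mm
Vc = 0.33 * sqrt(40) * 2182 * 209 / 1000
= 951.8 kN

951.8


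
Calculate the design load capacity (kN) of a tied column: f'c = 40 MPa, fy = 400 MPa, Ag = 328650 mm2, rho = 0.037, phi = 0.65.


Ast = rho * Ag = 0.037 * 328650 = 12160.05 mm2
phi*Pn = 0.65 * 0.80 * (0.85 * 40 * (328650 - 12160.05) + 400 * 12160.05) / 1000
= 8124.83 kN

8124.83


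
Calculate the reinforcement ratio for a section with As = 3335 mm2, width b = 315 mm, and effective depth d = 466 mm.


rho = As / (b * d)
= 3335 / (315 * 466)
= 0.0227

0.0227


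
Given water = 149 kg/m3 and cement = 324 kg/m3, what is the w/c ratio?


w/c = water / cement
w/c = 149 / 324 = 0.46

0.46


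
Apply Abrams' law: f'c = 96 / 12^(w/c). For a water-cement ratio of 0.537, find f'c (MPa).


f'c = 96 / 12^0.537
= 96 / 3.798
= 25.28 MPa

25.28


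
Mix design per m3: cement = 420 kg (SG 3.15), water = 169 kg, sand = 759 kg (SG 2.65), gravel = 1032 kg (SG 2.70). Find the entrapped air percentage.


Vol cement = 420 / (3.15 * 1000) = 0.133333 m3
Vol water = 169 / 1000 = 0.169 m3
Vol sand = 759 / (2.65 * 1000) = 0.286415 m3
Vol gravel = 1032 / (2.70 * 1000) = 0.382222 m3
Total solid + water volume = 0.970971 m3
Air = (1 - 0.970971) * 100 = 2.9%

2.9


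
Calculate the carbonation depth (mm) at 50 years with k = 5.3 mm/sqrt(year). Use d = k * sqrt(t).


depth = k * sqrt(t)
= 5.3 * sqrt(50)
= 37.48 mm

37.48


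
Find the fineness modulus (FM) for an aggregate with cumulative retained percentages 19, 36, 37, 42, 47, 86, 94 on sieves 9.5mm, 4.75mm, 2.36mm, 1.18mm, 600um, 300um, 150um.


FM = sum(cumulative % retained) / 100
= 361 / 100
= 3.61

3.61


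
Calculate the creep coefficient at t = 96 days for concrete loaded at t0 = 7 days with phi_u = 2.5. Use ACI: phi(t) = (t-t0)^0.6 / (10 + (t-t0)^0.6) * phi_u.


dt = 96 - 7 = 89
phi = 89^0.6 / (10 + 89^0.6) * 2.5
= 1.491

1.491


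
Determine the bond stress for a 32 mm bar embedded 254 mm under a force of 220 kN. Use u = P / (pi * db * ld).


u = P / (pi * db * ld)
= 220 * 1000 / (pi * 32 * 254)
= 8.616 MPa

8.616


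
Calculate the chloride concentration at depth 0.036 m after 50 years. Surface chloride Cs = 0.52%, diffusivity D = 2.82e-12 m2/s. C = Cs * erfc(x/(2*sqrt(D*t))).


t_seconds = 50 * 365.25 * 24 * 3600 = 1577880000.0 s
arg = 0.036 / (2 * sqrt(2.82e-12 * 1577880000.0))
= 0.2698
erfc(0.2698) = 0.7027
C = 0.52 * 0.7027 = 0.3654%

0.3654


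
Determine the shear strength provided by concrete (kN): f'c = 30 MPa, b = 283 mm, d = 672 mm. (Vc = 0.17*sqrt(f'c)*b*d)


Vc = 0.17 * sqrt(30) * 283 * 672 / 1000
= 177.08 kN

177.08


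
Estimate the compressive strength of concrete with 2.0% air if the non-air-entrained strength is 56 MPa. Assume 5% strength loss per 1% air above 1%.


Strength loss = (2.0 - 1) * 5 = 5.0%
f'c = 56 * (1 - 5.0/100)
= 53.2 MPa

53.2


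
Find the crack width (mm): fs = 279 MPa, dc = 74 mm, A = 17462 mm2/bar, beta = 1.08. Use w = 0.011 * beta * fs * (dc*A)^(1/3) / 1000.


w = 0.011 * beta * fs * (dc * A)^(1/3) / 1000
= 0.011 * 1.08 * 279 * (74 * 17462)^(1/3) / 1000
= 0.361 mm

0.361


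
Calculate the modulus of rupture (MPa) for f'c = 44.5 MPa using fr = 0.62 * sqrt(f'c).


fr = 0.62 * sqrt(44.5)
= 4.136 MPa

4.136


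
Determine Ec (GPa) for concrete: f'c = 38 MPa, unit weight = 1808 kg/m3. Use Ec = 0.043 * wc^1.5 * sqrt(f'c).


Ec = 0.043 * 1808^1.5 * sqrt(38) / 1000
= 20.38 GPa

20.38


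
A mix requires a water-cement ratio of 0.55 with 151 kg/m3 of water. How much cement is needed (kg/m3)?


Cement = water / (w/c)
= 151 / 0.55
= 274.5 kg/m3

274.5


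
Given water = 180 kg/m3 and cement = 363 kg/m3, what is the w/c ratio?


w/c = water / cement
w/c = 180 / 363 = 0.496

0.496


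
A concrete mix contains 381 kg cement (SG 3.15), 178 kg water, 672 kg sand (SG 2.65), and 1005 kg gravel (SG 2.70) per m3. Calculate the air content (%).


Vol cement = 381 / (3.15 * 1000) = 0.120952 m3
Vol water = 178 / 1000 = 0.178 m3
Vol sand = 672 / (2.65 * 1000) = 0.253585 m3
Vol gravel = 1005 / (2.70 * 1000) = 0.372222 m3
Total solid + water volume = 0.92476 m3
Air = (1 - 0.92476) * 100 = 7.52%

7.52


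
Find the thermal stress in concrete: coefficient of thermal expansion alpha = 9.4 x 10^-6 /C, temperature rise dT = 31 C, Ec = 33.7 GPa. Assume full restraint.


sigma = alpha * dT * Ec
= 9.4e-6 * 31 * 33.7 * 1000
= 9.82 MPa

9.82


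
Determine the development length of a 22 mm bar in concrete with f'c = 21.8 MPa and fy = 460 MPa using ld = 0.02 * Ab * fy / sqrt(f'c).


Ab = pi * 22^2 / 4 = 380.133 mm2
ld = 0.02 * 380.133 * 460 / sqrt(21.8)
= 749.0 mm

749.0


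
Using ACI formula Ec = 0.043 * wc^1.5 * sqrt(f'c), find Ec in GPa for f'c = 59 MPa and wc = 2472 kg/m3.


Ec = 0.043 * 2472^1.5 * sqrt(59) / 1000
= 40.59 GPa

40.59


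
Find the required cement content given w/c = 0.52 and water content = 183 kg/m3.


Cement = water / (w/c)
= 183 / 0.52
= 351.9 kg/m3

351.9


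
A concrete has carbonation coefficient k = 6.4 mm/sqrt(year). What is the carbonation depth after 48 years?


depth = k * sqrt(t)
= 6.4 * sqrt(48)
= 44.34 mm

44.34


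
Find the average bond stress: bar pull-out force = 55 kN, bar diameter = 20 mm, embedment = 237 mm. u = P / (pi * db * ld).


u = P / (pi * db * ld)
= 55 * 1000 / (pi * 20 * 237)
= 3.693 MPa

3.693


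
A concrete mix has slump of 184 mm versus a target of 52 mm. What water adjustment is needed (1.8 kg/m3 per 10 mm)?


Difference = 52 - 184 = -132 mm
Water adjustment = -132 * 1.8 / 10 = -23.8 kg/m3

-23.8


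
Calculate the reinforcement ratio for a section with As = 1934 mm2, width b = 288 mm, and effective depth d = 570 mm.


rho = As / (b * d)
= 1934 / (288 * 570)
= 0.0118

0.0118


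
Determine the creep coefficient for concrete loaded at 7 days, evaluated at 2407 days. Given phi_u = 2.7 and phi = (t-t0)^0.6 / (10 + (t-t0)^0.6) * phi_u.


dt = 2407 - 7 = 2400
phi = 2400^0.6 / (10 + 2400^0.6) * 2.7
= 2.469

2.469


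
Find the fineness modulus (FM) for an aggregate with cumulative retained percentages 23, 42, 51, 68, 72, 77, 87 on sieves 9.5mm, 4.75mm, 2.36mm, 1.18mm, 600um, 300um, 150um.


FM = sum(cumulative % retained) / 100
= 420 / 100
= 4.2

4.2


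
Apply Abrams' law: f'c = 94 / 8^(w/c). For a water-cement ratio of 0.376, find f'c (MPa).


f'c = 94 / 8^0.376
= 94 / 2.186
= 43.01 MPa

43.01


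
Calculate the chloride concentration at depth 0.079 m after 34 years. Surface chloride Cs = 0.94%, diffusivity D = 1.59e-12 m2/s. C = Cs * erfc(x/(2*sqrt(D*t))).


t_seconds = 34 * 365.25 * 24 * 3600 = 1072958400.0 s
arg = 0.079 / (2 * sqrt(1.59e-12 * 1072958400.0))
= 0.9563
erfc(0.9563) = 0.1762
C = 0.94 * 0.1762 = 0.1657%

0.1657


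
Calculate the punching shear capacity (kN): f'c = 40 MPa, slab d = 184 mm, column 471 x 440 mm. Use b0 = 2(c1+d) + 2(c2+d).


b0 = 2*(471 + 184) + 2*(440 + 184) = 2558 mm
Vc = 0.33 * sqrt(40) * 2558 * 184 / 1000
= 982.34 kN

982.34


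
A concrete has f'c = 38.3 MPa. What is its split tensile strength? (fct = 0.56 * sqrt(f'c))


fct = 0.56 * sqrt(38.3)
= 0.56 * 6.189
= 3.466 MPa

3.466


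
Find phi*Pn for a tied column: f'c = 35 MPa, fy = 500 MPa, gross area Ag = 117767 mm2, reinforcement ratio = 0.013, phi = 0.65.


Ast = rho * Ag = 0.013 * 117767 = 1530.971 mm2
phi*Pn = 0.65 * 0.80 * (0.85 * 35 * (117767 - 1530.971) + 500 * 1530.971) / 1000
= 2196.22 kN

2196.22


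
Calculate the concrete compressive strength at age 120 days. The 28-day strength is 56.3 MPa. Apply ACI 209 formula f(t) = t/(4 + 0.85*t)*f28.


f(120) = 120 / (4 + 0.85 * 120) * 56.3
= 120 / 106.0 * 56.3
= 63.74 MPa

63.74


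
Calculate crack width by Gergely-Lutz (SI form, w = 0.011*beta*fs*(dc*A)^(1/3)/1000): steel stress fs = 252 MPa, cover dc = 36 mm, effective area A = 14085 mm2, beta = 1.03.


w = 0.011 * beta * fs * (dc * A)^(1/3) / 1000
= 0.011 * 1.03 * 252 * (36 * 14085)^(1/3) / 1000
= 0.228 mm

0.228


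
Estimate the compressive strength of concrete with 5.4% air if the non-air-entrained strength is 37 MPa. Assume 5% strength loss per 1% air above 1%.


Strength loss = (5.4 - 1) * 5 = 22.0%
f'c = 37 * (1 - 22.0/100)
= 28.86 MPa

28.86


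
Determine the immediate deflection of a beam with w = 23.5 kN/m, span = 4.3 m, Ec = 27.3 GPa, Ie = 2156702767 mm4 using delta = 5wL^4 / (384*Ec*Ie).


Convert: L = 4.3 m = 4300 mm, Ec = 27.3 GPa = 27300 MPa
delta = 5 * 23.5 * 4300^4 / (384 * 27300 * 2156702767)
= 1.78 mm

1.78


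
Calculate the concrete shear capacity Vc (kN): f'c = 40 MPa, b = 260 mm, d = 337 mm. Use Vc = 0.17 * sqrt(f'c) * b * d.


Vc = 0.17 * sqrt(40) * 260 * 337 / 1000
= 94.21 kN

94.21


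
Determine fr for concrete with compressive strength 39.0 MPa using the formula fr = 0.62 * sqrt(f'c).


fr = 0.62 * sqrt(39.0)
= 3.872 MPa

3.872


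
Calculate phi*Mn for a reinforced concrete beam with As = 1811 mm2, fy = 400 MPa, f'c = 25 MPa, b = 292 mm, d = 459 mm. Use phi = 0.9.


a = As * fy / (0.85 * f'c * b)
= 1811 * 400 / (0.85 * 25 * 292)
= 116.7446 mm
Mn = As * fy * (d - a/2) / 10^6
= 290.2147 kN-m
phi*Mn = 0.9 * 290.2147 = 261.19 kN-m

261.19


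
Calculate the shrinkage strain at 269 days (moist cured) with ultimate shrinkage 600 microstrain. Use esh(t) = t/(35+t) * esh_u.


esh(269) = 269 / (35 + 269) * 600
= 269 / 304 * 600
= 530.9 microstrain

530.9


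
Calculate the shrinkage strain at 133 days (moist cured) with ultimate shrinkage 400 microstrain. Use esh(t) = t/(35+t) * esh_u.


esh(133) = 133 / (35 + 133) * 400
= 133 / 168 * 400
= 316.7 microstrain

316.7


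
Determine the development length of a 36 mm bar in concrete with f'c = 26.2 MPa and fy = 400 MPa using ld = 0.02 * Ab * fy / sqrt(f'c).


Ab = pi * 36^2 / 4 = 1017.876 mm2
ld = 0.02 * 1017.876 * 400 / sqrt(26.2)
= 1590.9 mm

1590.9


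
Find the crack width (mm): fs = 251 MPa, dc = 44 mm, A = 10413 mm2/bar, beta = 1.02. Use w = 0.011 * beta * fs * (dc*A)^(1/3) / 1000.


w = 0.011 * beta * fs * (dc * A)^(1/3) / 1000
= 0.011 * 1.02 * 251 * (44 * 10413)^(1/3) / 1000
= 0.217 mm

0.217


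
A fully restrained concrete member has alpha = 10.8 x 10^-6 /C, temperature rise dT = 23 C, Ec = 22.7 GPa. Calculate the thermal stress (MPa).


sigma = alpha * dT * Ec
= 10.8e-6 * 23 * 22.7 * 1000
= 5.639 MPa

5.639


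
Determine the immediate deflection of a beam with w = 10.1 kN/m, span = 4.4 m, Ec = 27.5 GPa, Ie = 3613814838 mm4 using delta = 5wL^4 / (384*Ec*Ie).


Convert: L = 4.4 m = 4400 mm, Ec = 27.5 GPa = 27500 MPa
delta = 5 * 10.1 * 4400^4 / (384 * 27500 * 3613814838)
= 0.5 mm

0.5


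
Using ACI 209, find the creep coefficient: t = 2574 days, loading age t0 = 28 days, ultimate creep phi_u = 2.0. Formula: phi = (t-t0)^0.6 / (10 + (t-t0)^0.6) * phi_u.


dt = 2574 - 28 = 2546
phi = 2546^0.6 / (10 + 2546^0.6) * 2.0
= 1.834

1.834


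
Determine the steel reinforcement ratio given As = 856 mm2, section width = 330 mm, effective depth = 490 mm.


rho = As / (b * d)
= 856 / (330 * 490)
= 0.0053

0.0053


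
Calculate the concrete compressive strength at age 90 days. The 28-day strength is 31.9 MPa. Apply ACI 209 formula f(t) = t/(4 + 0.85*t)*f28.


f(90) = 90 / (4 + 0.85 * 90) * 31.9
= 90 / 80.5 * 31.9
= 35.66 MPa

35.66


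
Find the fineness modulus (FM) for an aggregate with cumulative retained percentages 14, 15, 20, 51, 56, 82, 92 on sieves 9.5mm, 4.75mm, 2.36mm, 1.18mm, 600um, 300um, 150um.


FM = sum(cumulative % retained) / 100
= 330 / 100
= 3.3

3.3


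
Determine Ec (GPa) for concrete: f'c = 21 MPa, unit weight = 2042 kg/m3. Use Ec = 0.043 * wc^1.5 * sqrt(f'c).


Ec = 0.043 * 2042^1.5 * sqrt(21) / 1000
= 18.18 GPa

18.18


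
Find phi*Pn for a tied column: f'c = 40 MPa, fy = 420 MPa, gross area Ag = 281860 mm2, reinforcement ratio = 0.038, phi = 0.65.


Ast = rho * Ag = 0.038 * 281860 = 10710.68 mm2
phi*Pn = 0.65 * 0.80 * (0.85 * 40 * (281860 - 10710.68) + 420 * 10710.68) / 1000
= 7133.13 kN

7133.13


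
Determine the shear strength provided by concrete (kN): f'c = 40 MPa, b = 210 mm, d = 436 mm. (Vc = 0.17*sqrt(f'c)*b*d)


Vc = 0.17 * sqrt(40) * 210 * 436 / 1000
= 98.44 kN

98.44


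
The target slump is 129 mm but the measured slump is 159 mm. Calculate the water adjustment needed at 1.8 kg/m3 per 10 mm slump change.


Difference = 129 - 159 = -30 mm
Water adjustment = -30 * 1.8 / 10 = -5.4 kg/m3

-5.4
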